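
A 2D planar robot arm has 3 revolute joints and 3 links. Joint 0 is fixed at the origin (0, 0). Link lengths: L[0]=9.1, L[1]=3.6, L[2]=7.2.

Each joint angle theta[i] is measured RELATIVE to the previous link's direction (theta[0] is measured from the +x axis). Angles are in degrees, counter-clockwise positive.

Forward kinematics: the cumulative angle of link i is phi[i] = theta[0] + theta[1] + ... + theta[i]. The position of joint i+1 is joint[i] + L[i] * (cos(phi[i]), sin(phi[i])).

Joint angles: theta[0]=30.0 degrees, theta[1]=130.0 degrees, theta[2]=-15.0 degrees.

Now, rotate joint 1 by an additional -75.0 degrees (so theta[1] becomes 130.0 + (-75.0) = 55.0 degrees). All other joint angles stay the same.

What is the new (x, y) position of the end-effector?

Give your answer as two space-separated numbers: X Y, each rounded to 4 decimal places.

joint[0] = (0.0000, 0.0000)  (base)
link 0: phi[0] = 30 = 30 deg
  cos(30 deg) = 0.8660, sin(30 deg) = 0.5000
  joint[1] = (0.0000, 0.0000) + 9.1 * (0.8660, 0.5000) = (0.0000 + 7.8808, 0.0000 + 4.5500) = (7.8808, 4.5500)
link 1: phi[1] = 30 + 55 = 85 deg
  cos(85 deg) = 0.0872, sin(85 deg) = 0.9962
  joint[2] = (7.8808, 4.5500) + 3.6 * (0.0872, 0.9962) = (7.8808 + 0.3138, 4.5500 + 3.5863) = (8.1946, 8.1363)
link 2: phi[2] = 30 + 55 + -15 = 70 deg
  cos(70 deg) = 0.3420, sin(70 deg) = 0.9397
  joint[3] = (8.1946, 8.1363) + 7.2 * (0.3420, 0.9397) = (8.1946 + 2.4625, 8.1363 + 6.7658) = (10.6571, 14.9021)
End effector: (10.6571, 14.9021)

Answer: 10.6571 14.9021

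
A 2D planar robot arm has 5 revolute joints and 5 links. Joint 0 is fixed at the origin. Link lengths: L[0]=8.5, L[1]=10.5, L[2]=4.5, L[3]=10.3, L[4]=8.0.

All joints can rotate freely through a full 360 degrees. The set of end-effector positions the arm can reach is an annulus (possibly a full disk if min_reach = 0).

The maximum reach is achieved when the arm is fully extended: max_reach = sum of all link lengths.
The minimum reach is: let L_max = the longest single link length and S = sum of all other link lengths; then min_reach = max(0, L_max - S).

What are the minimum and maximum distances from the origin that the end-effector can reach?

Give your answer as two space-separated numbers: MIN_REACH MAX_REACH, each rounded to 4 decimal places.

Link lengths: [8.5, 10.5, 4.5, 10.3, 8.0]
max_reach = 8.5 + 10.5 + 4.5 + 10.3 + 8 = 41.8
L_max = max([8.5, 10.5, 4.5, 10.3, 8.0]) = 10.5
S (sum of others) = 41.8 - 10.5 = 31.3
min_reach = max(0, 10.5 - 31.3) = max(0, -20.8) = 0

Answer: 0.0000 41.8000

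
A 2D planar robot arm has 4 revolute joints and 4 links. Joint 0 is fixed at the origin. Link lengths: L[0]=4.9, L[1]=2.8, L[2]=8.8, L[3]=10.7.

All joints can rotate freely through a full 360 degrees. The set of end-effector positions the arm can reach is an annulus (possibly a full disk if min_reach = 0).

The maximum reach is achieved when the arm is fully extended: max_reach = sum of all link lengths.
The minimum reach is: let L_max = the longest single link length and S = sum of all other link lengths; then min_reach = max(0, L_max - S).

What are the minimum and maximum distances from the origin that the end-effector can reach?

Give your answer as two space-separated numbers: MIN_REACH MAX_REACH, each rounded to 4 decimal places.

Link lengths: [4.9, 2.8, 8.8, 10.7]
max_reach = 4.9 + 2.8 + 8.8 + 10.7 = 27.2
L_max = max([4.9, 2.8, 8.8, 10.7]) = 10.7
S (sum of others) = 27.2 - 10.7 = 16.5
min_reach = max(0, 10.7 - 16.5) = max(0, -5.8) = 0

Answer: 0.0000 27.2000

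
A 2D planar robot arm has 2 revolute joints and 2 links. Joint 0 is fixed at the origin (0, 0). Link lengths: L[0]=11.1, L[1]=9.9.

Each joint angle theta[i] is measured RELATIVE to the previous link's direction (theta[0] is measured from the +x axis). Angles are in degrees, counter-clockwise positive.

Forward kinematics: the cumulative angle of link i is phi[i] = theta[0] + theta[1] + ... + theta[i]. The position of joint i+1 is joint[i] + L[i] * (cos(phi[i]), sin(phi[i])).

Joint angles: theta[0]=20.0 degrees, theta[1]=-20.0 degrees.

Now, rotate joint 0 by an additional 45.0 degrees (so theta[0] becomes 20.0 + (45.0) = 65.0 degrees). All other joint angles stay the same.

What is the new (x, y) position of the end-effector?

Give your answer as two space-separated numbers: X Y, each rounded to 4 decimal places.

Answer: 11.6914 17.0604

Derivation:
joint[0] = (0.0000, 0.0000)  (base)
link 0: phi[0] = 65 = 65 deg
  cos(65 deg) = 0.4226, sin(65 deg) = 0.9063
  joint[1] = (0.0000, 0.0000) + 11.1 * (0.4226, 0.9063) = (0.0000 + 4.6911, 0.0000 + 10.0600) = (4.6911, 10.0600)
link 1: phi[1] = 65 + -20 = 45 deg
  cos(45 deg) = 0.7071, sin(45 deg) = 0.7071
  joint[2] = (4.6911, 10.0600) + 9.9 * (0.7071, 0.7071) = (4.6911 + 7.0004, 10.0600 + 7.0004) = (11.6914, 17.0604)
End effector: (11.6914, 17.0604)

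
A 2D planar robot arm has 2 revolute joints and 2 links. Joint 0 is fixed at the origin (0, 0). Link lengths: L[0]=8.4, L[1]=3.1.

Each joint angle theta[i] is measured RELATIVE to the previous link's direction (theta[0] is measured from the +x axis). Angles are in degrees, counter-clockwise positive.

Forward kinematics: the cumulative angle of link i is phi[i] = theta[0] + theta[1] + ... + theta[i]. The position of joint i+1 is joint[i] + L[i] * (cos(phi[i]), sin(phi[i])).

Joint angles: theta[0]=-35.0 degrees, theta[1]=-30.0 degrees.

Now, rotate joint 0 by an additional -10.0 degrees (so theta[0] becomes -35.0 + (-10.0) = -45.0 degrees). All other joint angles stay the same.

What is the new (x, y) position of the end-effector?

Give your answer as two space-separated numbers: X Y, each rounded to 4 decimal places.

joint[0] = (0.0000, 0.0000)  (base)
link 0: phi[0] = -45 = -45 deg
  cos(-45 deg) = 0.7071, sin(-45 deg) = -0.7071
  joint[1] = (0.0000, 0.0000) + 8.4 * (0.7071, -0.7071) = (0.0000 + 5.9397, 0.0000 + -5.9397) = (5.9397, -5.9397)
link 1: phi[1] = -45 + -30 = -75 deg
  cos(-75 deg) = 0.2588, sin(-75 deg) = -0.9659
  joint[2] = (5.9397, -5.9397) + 3.1 * (0.2588, -0.9659) = (5.9397 + 0.8023, -5.9397 + -2.9944) = (6.7420, -8.9341)
End effector: (6.7420, -8.9341)

Answer: 6.7420 -8.9341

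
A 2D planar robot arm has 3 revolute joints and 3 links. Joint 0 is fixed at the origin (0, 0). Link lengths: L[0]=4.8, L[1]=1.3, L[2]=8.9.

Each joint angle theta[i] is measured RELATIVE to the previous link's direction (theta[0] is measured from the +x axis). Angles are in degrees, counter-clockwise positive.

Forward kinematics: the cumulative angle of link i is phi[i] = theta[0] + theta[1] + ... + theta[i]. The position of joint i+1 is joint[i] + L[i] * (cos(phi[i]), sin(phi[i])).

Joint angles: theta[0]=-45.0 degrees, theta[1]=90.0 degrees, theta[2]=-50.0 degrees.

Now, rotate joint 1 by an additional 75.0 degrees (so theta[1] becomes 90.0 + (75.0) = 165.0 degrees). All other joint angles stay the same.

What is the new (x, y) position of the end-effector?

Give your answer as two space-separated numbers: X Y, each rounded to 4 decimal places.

Answer: 5.7881 6.0950

Derivation:
joint[0] = (0.0000, 0.0000)  (base)
link 0: phi[0] = -45 = -45 deg
  cos(-45 deg) = 0.7071, sin(-45 deg) = -0.7071
  joint[1] = (0.0000, 0.0000) + 4.8 * (0.7071, -0.7071) = (0.0000 + 3.3941, 0.0000 + -3.3941) = (3.3941, -3.3941)
link 1: phi[1] = -45 + 165 = 120 deg
  cos(120 deg) = -0.5000, sin(120 deg) = 0.8660
  joint[2] = (3.3941, -3.3941) + 1.3 * (-0.5000, 0.8660) = (3.3941 + -0.6500, -3.3941 + 1.1258) = (2.7441, -2.2683)
link 2: phi[2] = -45 + 165 + -50 = 70 deg
  cos(70 deg) = 0.3420, sin(70 deg) = 0.9397
  joint[3] = (2.7441, -2.2683) + 8.9 * (0.3420, 0.9397) = (2.7441 + 3.0440, -2.2683 + 8.3633) = (5.7881, 6.0950)
End effector: (5.7881, 6.0950)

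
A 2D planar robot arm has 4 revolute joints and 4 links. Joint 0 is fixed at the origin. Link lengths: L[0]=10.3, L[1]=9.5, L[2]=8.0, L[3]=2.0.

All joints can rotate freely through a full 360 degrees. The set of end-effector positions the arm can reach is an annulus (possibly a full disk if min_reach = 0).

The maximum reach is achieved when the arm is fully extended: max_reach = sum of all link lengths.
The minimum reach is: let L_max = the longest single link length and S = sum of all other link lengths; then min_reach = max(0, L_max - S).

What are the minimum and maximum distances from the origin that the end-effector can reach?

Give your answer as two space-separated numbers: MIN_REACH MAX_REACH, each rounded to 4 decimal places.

Link lengths: [10.3, 9.5, 8.0, 2.0]
max_reach = 10.3 + 9.5 + 8 + 2 = 29.8
L_max = max([10.3, 9.5, 8.0, 2.0]) = 10.3
S (sum of others) = 29.8 - 10.3 = 19.5
min_reach = max(0, 10.3 - 19.5) = max(0, -9.2) = 0

Answer: 0.0000 29.8000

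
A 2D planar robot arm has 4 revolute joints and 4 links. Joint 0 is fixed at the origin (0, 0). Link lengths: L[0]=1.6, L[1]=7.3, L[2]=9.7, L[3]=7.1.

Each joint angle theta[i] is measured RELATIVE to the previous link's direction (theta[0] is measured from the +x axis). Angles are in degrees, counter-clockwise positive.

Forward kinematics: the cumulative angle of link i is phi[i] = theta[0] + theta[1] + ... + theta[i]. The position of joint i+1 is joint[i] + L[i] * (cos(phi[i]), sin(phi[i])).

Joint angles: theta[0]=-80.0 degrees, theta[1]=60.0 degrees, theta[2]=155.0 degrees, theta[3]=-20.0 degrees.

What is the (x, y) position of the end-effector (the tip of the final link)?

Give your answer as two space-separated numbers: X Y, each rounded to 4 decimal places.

joint[0] = (0.0000, 0.0000)  (base)
link 0: phi[0] = -80 = -80 deg
  cos(-80 deg) = 0.1736, sin(-80 deg) = -0.9848
  joint[1] = (0.0000, 0.0000) + 1.6 * (0.1736, -0.9848) = (0.0000 + 0.2778, 0.0000 + -1.5757) = (0.2778, -1.5757)
link 1: phi[1] = -80 + 60 = -20 deg
  cos(-20 deg) = 0.9397, sin(-20 deg) = -0.3420
  joint[2] = (0.2778, -1.5757) + 7.3 * (0.9397, -0.3420) = (0.2778 + 6.8598, -1.5757 + -2.4967) = (7.1376, -4.0724)
link 2: phi[2] = -80 + 60 + 155 = 135 deg
  cos(135 deg) = -0.7071, sin(135 deg) = 0.7071
  joint[3] = (7.1376, -4.0724) + 9.7 * (-0.7071, 0.7071) = (7.1376 + -6.8589, -4.0724 + 6.8589) = (0.2787, 2.7865)
link 3: phi[3] = -80 + 60 + 155 + -20 = 115 deg
  cos(115 deg) = -0.4226, sin(115 deg) = 0.9063
  joint[4] = (0.2787, 2.7865) + 7.1 * (-0.4226, 0.9063) = (0.2787 + -3.0006, 2.7865 + 6.4348) = (-2.7219, 9.2213)
End effector: (-2.7219, 9.2213)

Answer: -2.7219 9.2213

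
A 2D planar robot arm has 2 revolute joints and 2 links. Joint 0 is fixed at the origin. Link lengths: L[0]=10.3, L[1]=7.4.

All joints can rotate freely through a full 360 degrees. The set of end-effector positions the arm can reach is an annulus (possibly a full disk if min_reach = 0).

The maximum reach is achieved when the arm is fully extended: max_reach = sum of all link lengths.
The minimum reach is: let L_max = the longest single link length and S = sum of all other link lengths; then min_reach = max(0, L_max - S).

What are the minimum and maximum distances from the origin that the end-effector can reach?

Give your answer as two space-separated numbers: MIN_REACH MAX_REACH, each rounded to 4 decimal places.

Answer: 2.9000 17.7000

Derivation:
Link lengths: [10.3, 7.4]
max_reach = 10.3 + 7.4 = 17.7
L_max = max([10.3, 7.4]) = 10.3
S (sum of others) = 17.7 - 10.3 = 7.4
min_reach = max(0, 10.3 - 7.4) = max(0, 2.9) = 2.9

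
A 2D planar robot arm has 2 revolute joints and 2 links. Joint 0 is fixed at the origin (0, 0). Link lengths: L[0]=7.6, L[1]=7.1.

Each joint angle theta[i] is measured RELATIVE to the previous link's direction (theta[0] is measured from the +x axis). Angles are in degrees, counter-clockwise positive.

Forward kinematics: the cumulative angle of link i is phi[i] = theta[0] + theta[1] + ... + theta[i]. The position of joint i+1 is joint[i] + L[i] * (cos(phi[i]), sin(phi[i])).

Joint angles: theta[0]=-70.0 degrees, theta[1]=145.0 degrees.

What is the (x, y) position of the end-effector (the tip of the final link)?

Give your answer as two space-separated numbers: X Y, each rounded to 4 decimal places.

Answer: 4.4370 -0.2836

Derivation:
joint[0] = (0.0000, 0.0000)  (base)
link 0: phi[0] = -70 = -70 deg
  cos(-70 deg) = 0.3420, sin(-70 deg) = -0.9397
  joint[1] = (0.0000, 0.0000) + 7.6 * (0.3420, -0.9397) = (0.0000 + 2.5994, 0.0000 + -7.1417) = (2.5994, -7.1417)
link 1: phi[1] = -70 + 145 = 75 deg
  cos(75 deg) = 0.2588, sin(75 deg) = 0.9659
  joint[2] = (2.5994, -7.1417) + 7.1 * (0.2588, 0.9659) = (2.5994 + 1.8376, -7.1417 + 6.8581) = (4.4370, -0.2836)
End effector: (4.4370, -0.2836)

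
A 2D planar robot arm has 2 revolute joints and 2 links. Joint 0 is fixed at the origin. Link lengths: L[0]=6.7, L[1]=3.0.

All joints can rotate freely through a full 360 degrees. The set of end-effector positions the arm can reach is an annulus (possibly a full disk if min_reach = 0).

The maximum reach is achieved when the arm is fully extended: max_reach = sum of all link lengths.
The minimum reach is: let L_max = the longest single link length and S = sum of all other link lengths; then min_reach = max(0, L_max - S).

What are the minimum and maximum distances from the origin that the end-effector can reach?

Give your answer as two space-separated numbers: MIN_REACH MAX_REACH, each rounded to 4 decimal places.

Link lengths: [6.7, 3.0]
max_reach = 6.7 + 3 = 9.7
L_max = max([6.7, 3.0]) = 6.7
S (sum of others) = 9.7 - 6.7 = 3
min_reach = max(0, 6.7 - 3) = max(0, 3.7) = 3.7

Answer: 3.7000 9.7000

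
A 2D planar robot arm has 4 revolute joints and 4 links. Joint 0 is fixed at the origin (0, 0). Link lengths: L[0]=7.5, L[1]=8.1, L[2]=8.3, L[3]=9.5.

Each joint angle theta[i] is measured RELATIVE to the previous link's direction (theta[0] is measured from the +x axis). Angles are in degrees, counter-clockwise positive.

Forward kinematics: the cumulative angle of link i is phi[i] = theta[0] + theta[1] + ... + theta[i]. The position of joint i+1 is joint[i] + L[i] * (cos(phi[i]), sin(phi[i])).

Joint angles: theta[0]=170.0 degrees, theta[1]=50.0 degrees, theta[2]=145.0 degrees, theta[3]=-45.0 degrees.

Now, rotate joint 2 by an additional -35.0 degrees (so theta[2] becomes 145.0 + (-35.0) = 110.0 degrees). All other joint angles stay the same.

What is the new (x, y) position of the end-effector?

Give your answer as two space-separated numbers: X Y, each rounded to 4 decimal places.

joint[0] = (0.0000, 0.0000)  (base)
link 0: phi[0] = 170 = 170 deg
  cos(170 deg) = -0.9848, sin(170 deg) = 0.1736
  joint[1] = (0.0000, 0.0000) + 7.5 * (-0.9848, 0.1736) = (0.0000 + -7.3861, 0.0000 + 1.3024) = (-7.3861, 1.3024)
link 1: phi[1] = 170 + 50 = 220 deg
  cos(220 deg) = -0.7660, sin(220 deg) = -0.6428
  joint[2] = (-7.3861, 1.3024) + 8.1 * (-0.7660, -0.6428) = (-7.3861 + -6.2050, 1.3024 + -5.2066) = (-13.5910, -3.9042)
link 2: phi[2] = 170 + 50 + 110 = 330 deg
  cos(330 deg) = 0.8660, sin(330 deg) = -0.5000
  joint[3] = (-13.5910, -3.9042) + 8.3 * (0.8660, -0.5000) = (-13.5910 + 7.1880, -3.9042 + -4.1500) = (-6.4030, -8.0542)
link 3: phi[3] = 170 + 50 + 110 + -45 = 285 deg
  cos(285 deg) = 0.2588, sin(285 deg) = -0.9659
  joint[4] = (-6.4030, -8.0542) + 9.5 * (0.2588, -0.9659) = (-6.4030 + 2.4588, -8.0542 + -9.1763) = (-3.9442, -17.2305)
End effector: (-3.9442, -17.2305)

Answer: -3.9442 -17.2305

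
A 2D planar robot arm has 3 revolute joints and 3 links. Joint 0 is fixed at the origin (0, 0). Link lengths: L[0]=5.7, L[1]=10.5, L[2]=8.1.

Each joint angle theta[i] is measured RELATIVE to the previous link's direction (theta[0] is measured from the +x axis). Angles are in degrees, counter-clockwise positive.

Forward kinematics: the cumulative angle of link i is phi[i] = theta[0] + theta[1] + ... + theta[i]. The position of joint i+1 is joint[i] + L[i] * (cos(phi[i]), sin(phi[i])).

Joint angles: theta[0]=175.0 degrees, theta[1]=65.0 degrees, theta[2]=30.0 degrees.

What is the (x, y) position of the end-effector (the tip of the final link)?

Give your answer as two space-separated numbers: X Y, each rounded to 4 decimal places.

joint[0] = (0.0000, 0.0000)  (base)
link 0: phi[0] = 175 = 175 deg
  cos(175 deg) = -0.9962, sin(175 deg) = 0.0872
  joint[1] = (0.0000, 0.0000) + 5.7 * (-0.9962, 0.0872) = (0.0000 + -5.6783, 0.0000 + 0.4968) = (-5.6783, 0.4968)
link 1: phi[1] = 175 + 65 = 240 deg
  cos(240 deg) = -0.5000, sin(240 deg) = -0.8660
  joint[2] = (-5.6783, 0.4968) + 10.5 * (-0.5000, -0.8660) = (-5.6783 + -5.2500, 0.4968 + -9.0933) = (-10.9283, -8.5965)
link 2: phi[2] = 175 + 65 + 30 = 270 deg
  cos(270 deg) = -0.0000, sin(270 deg) = -1.0000
  joint[3] = (-10.9283, -8.5965) + 8.1 * (-0.0000, -1.0000) = (-10.9283 + -0.0000, -8.5965 + -8.1000) = (-10.9283, -16.6965)
End effector: (-10.9283, -16.6965)

Answer: -10.9283 -16.6965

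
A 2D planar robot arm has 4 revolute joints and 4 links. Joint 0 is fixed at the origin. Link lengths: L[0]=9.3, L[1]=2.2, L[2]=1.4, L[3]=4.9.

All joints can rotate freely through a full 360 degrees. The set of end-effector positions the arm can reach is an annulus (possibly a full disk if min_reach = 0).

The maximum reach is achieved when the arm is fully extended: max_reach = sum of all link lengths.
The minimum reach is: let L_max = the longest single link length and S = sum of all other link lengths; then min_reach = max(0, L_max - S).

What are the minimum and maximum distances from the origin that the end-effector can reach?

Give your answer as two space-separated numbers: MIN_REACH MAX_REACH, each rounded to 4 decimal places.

Answer: 0.8000 17.8000

Derivation:
Link lengths: [9.3, 2.2, 1.4, 4.9]
max_reach = 9.3 + 2.2 + 1.4 + 4.9 = 17.8
L_max = max([9.3, 2.2, 1.4, 4.9]) = 9.3
S (sum of others) = 17.8 - 9.3 = 8.5
min_reach = max(0, 9.3 - 8.5) = max(0, 0.8) = 0.8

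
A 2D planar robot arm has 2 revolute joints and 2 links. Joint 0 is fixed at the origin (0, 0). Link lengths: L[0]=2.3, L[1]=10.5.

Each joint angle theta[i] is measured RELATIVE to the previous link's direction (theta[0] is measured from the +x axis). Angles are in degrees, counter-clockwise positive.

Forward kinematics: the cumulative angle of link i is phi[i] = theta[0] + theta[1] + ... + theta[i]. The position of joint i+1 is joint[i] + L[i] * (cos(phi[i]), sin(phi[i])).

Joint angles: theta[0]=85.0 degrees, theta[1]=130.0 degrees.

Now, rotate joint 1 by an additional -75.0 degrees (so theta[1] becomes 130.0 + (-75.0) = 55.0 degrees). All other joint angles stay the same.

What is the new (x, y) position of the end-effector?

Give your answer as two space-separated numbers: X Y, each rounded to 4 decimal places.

Answer: -7.8430 9.0405

Derivation:
joint[0] = (0.0000, 0.0000)  (base)
link 0: phi[0] = 85 = 85 deg
  cos(85 deg) = 0.0872, sin(85 deg) = 0.9962
  joint[1] = (0.0000, 0.0000) + 2.3 * (0.0872, 0.9962) = (0.0000 + 0.2005, 0.0000 + 2.2912) = (0.2005, 2.2912)
link 1: phi[1] = 85 + 55 = 140 deg
  cos(140 deg) = -0.7660, sin(140 deg) = 0.6428
  joint[2] = (0.2005, 2.2912) + 10.5 * (-0.7660, 0.6428) = (0.2005 + -8.0435, 2.2912 + 6.7493) = (-7.8430, 9.0405)
End effector: (-7.8430, 9.0405)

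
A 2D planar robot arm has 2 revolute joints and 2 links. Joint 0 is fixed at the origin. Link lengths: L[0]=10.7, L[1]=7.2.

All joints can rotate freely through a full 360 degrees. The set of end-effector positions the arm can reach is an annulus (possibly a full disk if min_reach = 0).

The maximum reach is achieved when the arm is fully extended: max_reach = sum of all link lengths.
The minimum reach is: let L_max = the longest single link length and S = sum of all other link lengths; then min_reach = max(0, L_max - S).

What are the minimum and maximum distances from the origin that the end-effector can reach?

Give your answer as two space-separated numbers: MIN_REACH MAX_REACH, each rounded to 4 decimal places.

Link lengths: [10.7, 7.2]
max_reach = 10.7 + 7.2 = 17.9
L_max = max([10.7, 7.2]) = 10.7
S (sum of others) = 17.9 - 10.7 = 7.2
min_reach = max(0, 10.7 - 7.2) = max(0, 3.5) = 3.5

Answer: 3.5000 17.9000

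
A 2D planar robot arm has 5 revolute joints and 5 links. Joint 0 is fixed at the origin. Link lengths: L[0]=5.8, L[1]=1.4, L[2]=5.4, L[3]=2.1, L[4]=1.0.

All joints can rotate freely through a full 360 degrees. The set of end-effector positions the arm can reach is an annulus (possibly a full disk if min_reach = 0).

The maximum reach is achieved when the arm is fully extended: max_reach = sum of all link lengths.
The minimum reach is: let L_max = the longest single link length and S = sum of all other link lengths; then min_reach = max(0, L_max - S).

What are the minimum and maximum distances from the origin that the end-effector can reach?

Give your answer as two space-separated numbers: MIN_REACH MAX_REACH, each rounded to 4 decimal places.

Link lengths: [5.8, 1.4, 5.4, 2.1, 1.0]
max_reach = 5.8 + 1.4 + 5.4 + 2.1 + 1 = 15.7
L_max = max([5.8, 1.4, 5.4, 2.1, 1.0]) = 5.8
S (sum of others) = 15.7 - 5.8 = 9.9
min_reach = max(0, 5.8 - 9.9) = max(0, -4.1) = 0

Answer: 0.0000 15.7000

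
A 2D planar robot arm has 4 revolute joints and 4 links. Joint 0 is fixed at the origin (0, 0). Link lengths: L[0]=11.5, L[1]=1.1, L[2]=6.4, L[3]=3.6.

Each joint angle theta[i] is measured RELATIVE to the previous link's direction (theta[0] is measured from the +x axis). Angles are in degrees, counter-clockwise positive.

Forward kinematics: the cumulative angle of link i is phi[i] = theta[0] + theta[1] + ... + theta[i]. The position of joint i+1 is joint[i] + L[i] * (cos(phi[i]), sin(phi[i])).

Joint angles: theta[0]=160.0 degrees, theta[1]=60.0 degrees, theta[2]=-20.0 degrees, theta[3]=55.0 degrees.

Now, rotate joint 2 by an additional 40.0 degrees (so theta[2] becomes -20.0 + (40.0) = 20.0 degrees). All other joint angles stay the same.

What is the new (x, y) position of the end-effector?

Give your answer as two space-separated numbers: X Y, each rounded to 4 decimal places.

Answer: -13.3277 -5.5791

Derivation:
joint[0] = (0.0000, 0.0000)  (base)
link 0: phi[0] = 160 = 160 deg
  cos(160 deg) = -0.9397, sin(160 deg) = 0.3420
  joint[1] = (0.0000, 0.0000) + 11.5 * (-0.9397, 0.3420) = (0.0000 + -10.8065, 0.0000 + 3.9332) = (-10.8065, 3.9332)
link 1: phi[1] = 160 + 60 = 220 deg
  cos(220 deg) = -0.7660, sin(220 deg) = -0.6428
  joint[2] = (-10.8065, 3.9332) + 1.1 * (-0.7660, -0.6428) = (-10.8065 + -0.8426, 3.9332 + -0.7071) = (-11.6491, 3.2262)
link 2: phi[2] = 160 + 60 + 20 = 240 deg
  cos(240 deg) = -0.5000, sin(240 deg) = -0.8660
  joint[3] = (-11.6491, 3.2262) + 6.4 * (-0.5000, -0.8660) = (-11.6491 + -3.2000, 3.2262 + -5.5426) = (-14.8491, -2.3164)
link 3: phi[3] = 160 + 60 + 20 + 55 = 295 deg
  cos(295 deg) = 0.4226, sin(295 deg) = -0.9063
  joint[4] = (-14.8491, -2.3164) + 3.6 * (0.4226, -0.9063) = (-14.8491 + 1.5214, -2.3164 + -3.2627) = (-13.3277, -5.5791)
End effector: (-13.3277, -5.5791)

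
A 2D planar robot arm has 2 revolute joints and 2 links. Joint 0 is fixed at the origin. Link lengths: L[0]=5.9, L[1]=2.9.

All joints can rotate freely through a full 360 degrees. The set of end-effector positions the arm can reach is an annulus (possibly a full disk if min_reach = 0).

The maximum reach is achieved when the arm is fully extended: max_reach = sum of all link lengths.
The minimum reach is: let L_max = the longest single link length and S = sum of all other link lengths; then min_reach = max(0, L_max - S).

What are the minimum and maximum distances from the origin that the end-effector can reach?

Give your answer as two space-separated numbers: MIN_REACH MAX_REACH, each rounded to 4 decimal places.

Link lengths: [5.9, 2.9]
max_reach = 5.9 + 2.9 = 8.8
L_max = max([5.9, 2.9]) = 5.9
S (sum of others) = 8.8 - 5.9 = 2.9
min_reach = max(0, 5.9 - 2.9) = max(0, 3) = 3

Answer: 3.0000 8.8000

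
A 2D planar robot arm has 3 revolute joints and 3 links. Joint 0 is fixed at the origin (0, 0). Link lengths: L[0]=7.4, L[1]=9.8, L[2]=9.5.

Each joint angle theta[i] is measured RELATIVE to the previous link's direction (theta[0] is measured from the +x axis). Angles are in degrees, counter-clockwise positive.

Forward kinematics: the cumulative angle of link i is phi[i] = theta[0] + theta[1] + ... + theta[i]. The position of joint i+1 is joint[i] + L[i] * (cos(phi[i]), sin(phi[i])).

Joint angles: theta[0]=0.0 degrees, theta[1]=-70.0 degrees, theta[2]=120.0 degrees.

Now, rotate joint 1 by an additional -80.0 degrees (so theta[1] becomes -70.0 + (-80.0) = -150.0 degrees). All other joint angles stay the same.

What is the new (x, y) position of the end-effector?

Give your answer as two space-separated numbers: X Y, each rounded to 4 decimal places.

Answer: 7.1402 -9.6500

Derivation:
joint[0] = (0.0000, 0.0000)  (base)
link 0: phi[0] = 0 = 0 deg
  cos(0 deg) = 1.0000, sin(0 deg) = 0.0000
  joint[1] = (0.0000, 0.0000) + 7.4 * (1.0000, 0.0000) = (0.0000 + 7.4000, 0.0000 + 0.0000) = (7.4000, 0.0000)
link 1: phi[1] = 0 + -150 = -150 deg
  cos(-150 deg) = -0.8660, sin(-150 deg) = -0.5000
  joint[2] = (7.4000, 0.0000) + 9.8 * (-0.8660, -0.5000) = (7.4000 + -8.4870, 0.0000 + -4.9000) = (-1.0870, -4.9000)
link 2: phi[2] = 0 + -150 + 120 = -30 deg
  cos(-30 deg) = 0.8660, sin(-30 deg) = -0.5000
  joint[3] = (-1.0870, -4.9000) + 9.5 * (0.8660, -0.5000) = (-1.0870 + 8.2272, -4.9000 + -4.7500) = (7.1402, -9.6500)
End effector: (7.1402, -9.6500)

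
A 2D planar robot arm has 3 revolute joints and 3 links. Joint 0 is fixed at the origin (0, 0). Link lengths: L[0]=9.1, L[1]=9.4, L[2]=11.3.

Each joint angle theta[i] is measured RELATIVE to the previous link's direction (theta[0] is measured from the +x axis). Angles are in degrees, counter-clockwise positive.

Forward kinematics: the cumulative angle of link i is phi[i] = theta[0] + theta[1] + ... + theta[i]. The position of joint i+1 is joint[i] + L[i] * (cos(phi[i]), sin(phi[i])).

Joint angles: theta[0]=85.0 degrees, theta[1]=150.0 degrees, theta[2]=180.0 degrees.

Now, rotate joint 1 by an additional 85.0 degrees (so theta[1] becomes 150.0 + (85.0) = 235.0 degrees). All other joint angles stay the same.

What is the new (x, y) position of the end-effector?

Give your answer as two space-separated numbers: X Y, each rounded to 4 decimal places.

joint[0] = (0.0000, 0.0000)  (base)
link 0: phi[0] = 85 = 85 deg
  cos(85 deg) = 0.0872, sin(85 deg) = 0.9962
  joint[1] = (0.0000, 0.0000) + 9.1 * (0.0872, 0.9962) = (0.0000 + 0.7931, 0.0000 + 9.0654) = (0.7931, 9.0654)
link 1: phi[1] = 85 + 235 = 320 deg
  cos(320 deg) = 0.7660, sin(320 deg) = -0.6428
  joint[2] = (0.7931, 9.0654) + 9.4 * (0.7660, -0.6428) = (0.7931 + 7.2008, 9.0654 + -6.0422) = (7.9939, 3.0232)
link 2: phi[2] = 85 + 235 + 180 = 500 deg
  cos(500 deg) = -0.7660, sin(500 deg) = 0.6428
  joint[3] = (7.9939, 3.0232) + 11.3 * (-0.7660, 0.6428) = (7.9939 + -8.6563, 3.0232 + 7.2635) = (-0.6624, 10.2867)
End effector: (-0.6624, 10.2867)

Answer: -0.6624 10.2867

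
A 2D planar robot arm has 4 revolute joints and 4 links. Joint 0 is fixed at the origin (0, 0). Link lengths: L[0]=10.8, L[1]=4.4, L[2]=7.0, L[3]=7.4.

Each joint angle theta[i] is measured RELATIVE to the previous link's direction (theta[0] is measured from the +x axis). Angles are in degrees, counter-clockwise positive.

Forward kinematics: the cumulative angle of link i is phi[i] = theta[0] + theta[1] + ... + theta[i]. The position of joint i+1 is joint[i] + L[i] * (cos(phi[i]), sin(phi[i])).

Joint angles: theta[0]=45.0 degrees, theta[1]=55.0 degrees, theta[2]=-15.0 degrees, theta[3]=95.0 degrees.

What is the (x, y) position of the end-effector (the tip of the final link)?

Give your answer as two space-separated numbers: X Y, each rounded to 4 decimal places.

joint[0] = (0.0000, 0.0000)  (base)
link 0: phi[0] = 45 = 45 deg
  cos(45 deg) = 0.7071, sin(45 deg) = 0.7071
  joint[1] = (0.0000, 0.0000) + 10.8 * (0.7071, 0.7071) = (0.0000 + 7.6368, 0.0000 + 7.6368) = (7.6368, 7.6368)
link 1: phi[1] = 45 + 55 = 100 deg
  cos(100 deg) = -0.1736, sin(100 deg) = 0.9848
  joint[2] = (7.6368, 7.6368) + 4.4 * (-0.1736, 0.9848) = (7.6368 + -0.7641, 7.6368 + 4.3332) = (6.8727, 11.9699)
link 2: phi[2] = 45 + 55 + -15 = 85 deg
  cos(85 deg) = 0.0872, sin(85 deg) = 0.9962
  joint[3] = (6.8727, 11.9699) + 7 * (0.0872, 0.9962) = (6.8727 + 0.6101, 11.9699 + 6.9734) = (7.4828, 18.9433)
link 3: phi[3] = 45 + 55 + -15 + 95 = 180 deg
  cos(180 deg) = -1.0000, sin(180 deg) = 0.0000
  joint[4] = (7.4828, 18.9433) + 7.4 * (-1.0000, 0.0000) = (7.4828 + -7.4000, 18.9433 + 0.0000) = (0.0828, 18.9433)
End effector: (0.0828, 18.9433)

Answer: 0.0828 18.9433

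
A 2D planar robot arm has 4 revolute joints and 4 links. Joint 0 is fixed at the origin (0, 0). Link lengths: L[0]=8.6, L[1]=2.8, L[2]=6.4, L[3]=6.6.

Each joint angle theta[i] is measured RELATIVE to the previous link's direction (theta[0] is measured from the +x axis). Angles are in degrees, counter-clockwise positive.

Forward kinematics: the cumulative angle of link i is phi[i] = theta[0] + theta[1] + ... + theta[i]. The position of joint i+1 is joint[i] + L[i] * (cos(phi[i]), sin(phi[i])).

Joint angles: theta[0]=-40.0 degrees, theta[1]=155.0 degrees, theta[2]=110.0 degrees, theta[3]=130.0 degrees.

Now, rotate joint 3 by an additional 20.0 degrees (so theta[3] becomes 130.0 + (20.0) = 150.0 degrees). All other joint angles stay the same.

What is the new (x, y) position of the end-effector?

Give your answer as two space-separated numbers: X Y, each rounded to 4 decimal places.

Answer: 7.2543 -5.8076

Derivation:
joint[0] = (0.0000, 0.0000)  (base)
link 0: phi[0] = -40 = -40 deg
  cos(-40 deg) = 0.7660, sin(-40 deg) = -0.6428
  joint[1] = (0.0000, 0.0000) + 8.6 * (0.7660, -0.6428) = (0.0000 + 6.5880, 0.0000 + -5.5280) = (6.5880, -5.5280)
link 1: phi[1] = -40 + 155 = 115 deg
  cos(115 deg) = -0.4226, sin(115 deg) = 0.9063
  joint[2] = (6.5880, -5.5280) + 2.8 * (-0.4226, 0.9063) = (6.5880 + -1.1833, -5.5280 + 2.5377) = (5.4047, -2.9903)
link 2: phi[2] = -40 + 155 + 110 = 225 deg
  cos(225 deg) = -0.7071, sin(225 deg) = -0.7071
  joint[3] = (5.4047, -2.9903) + 6.4 * (-0.7071, -0.7071) = (5.4047 + -4.5255, -2.9903 + -4.5255) = (0.8792, -7.5158)
link 3: phi[3] = -40 + 155 + 110 + 150 = 375 deg
  cos(375 deg) = 0.9659, sin(375 deg) = 0.2588
  joint[4] = (0.8792, -7.5158) + 6.6 * (0.9659, 0.2588) = (0.8792 + 6.3751, -7.5158 + 1.7082) = (7.2543, -5.8076)
End effector: (7.2543, -5.8076)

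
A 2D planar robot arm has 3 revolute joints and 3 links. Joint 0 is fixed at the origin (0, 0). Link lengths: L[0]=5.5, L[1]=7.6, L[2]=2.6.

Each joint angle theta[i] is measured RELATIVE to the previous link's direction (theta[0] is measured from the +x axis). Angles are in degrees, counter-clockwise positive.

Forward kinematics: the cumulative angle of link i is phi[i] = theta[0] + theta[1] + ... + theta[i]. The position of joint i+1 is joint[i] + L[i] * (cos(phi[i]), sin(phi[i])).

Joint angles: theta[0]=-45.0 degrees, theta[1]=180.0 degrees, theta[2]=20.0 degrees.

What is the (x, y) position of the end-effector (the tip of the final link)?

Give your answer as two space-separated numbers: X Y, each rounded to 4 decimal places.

Answer: -3.8413 2.5837

Derivation:
joint[0] = (0.0000, 0.0000)  (base)
link 0: phi[0] = -45 = -45 deg
  cos(-45 deg) = 0.7071, sin(-45 deg) = -0.7071
  joint[1] = (0.0000, 0.0000) + 5.5 * (0.7071, -0.7071) = (0.0000 + 3.8891, 0.0000 + -3.8891) = (3.8891, -3.8891)
link 1: phi[1] = -45 + 180 = 135 deg
  cos(135 deg) = -0.7071, sin(135 deg) = 0.7071
  joint[2] = (3.8891, -3.8891) + 7.6 * (-0.7071, 0.7071) = (3.8891 + -5.3740, -3.8891 + 5.3740) = (-1.4849, 1.4849)
link 2: phi[2] = -45 + 180 + 20 = 155 deg
  cos(155 deg) = -0.9063, sin(155 deg) = 0.4226
  joint[3] = (-1.4849, 1.4849) + 2.6 * (-0.9063, 0.4226) = (-1.4849 + -2.3564, 1.4849 + 1.0988) = (-3.8413, 2.5837)
End effector: (-3.8413, 2.5837)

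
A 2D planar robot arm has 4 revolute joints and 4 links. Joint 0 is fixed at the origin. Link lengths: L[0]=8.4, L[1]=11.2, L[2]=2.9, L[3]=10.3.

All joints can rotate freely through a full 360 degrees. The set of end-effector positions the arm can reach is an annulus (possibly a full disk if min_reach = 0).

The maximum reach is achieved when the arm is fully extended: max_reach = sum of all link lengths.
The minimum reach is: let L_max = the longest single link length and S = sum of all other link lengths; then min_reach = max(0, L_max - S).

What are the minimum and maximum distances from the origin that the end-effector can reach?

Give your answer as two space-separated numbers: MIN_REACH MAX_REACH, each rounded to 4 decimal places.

Answer: 0.0000 32.8000

Derivation:
Link lengths: [8.4, 11.2, 2.9, 10.3]
max_reach = 8.4 + 11.2 + 2.9 + 10.3 = 32.8
L_max = max([8.4, 11.2, 2.9, 10.3]) = 11.2
S (sum of others) = 32.8 - 11.2 = 21.6
min_reach = max(0, 11.2 - 21.6) = max(0, -10.4) = 0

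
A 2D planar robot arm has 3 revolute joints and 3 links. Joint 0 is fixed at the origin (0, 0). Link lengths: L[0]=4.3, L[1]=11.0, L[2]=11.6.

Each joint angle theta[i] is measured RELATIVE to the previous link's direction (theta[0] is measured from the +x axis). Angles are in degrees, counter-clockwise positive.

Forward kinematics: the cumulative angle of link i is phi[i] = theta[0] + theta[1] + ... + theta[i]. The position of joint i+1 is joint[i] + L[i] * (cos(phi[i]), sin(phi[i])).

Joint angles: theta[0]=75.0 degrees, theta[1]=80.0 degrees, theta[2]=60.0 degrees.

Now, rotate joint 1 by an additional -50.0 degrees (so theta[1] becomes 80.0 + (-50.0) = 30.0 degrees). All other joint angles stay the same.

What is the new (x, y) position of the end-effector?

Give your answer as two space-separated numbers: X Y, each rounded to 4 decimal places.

joint[0] = (0.0000, 0.0000)  (base)
link 0: phi[0] = 75 = 75 deg
  cos(75 deg) = 0.2588, sin(75 deg) = 0.9659
  joint[1] = (0.0000, 0.0000) + 4.3 * (0.2588, 0.9659) = (0.0000 + 1.1129, 0.0000 + 4.1535) = (1.1129, 4.1535)
link 1: phi[1] = 75 + 30 = 105 deg
  cos(105 deg) = -0.2588, sin(105 deg) = 0.9659
  joint[2] = (1.1129, 4.1535) + 11 * (-0.2588, 0.9659) = (1.1129 + -2.8470, 4.1535 + 10.6252) = (-1.7341, 14.7787)
link 2: phi[2] = 75 + 30 + 60 = 165 deg
  cos(165 deg) = -0.9659, sin(165 deg) = 0.2588
  joint[3] = (-1.7341, 14.7787) + 11.6 * (-0.9659, 0.2588) = (-1.7341 + -11.2047, 14.7787 + 3.0023) = (-12.9388, 17.7810)
End effector: (-12.9388, 17.7810)

Answer: -12.9388 17.7810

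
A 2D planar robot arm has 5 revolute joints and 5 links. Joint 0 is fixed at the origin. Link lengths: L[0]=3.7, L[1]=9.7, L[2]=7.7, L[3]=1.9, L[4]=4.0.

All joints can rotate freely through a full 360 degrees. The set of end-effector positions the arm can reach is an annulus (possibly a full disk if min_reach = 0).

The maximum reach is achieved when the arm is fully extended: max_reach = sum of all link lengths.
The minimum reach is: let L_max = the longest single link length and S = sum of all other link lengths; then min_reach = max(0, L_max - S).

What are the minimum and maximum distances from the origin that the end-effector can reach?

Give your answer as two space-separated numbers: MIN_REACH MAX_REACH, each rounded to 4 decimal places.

Link lengths: [3.7, 9.7, 7.7, 1.9, 4.0]
max_reach = 3.7 + 9.7 + 7.7 + 1.9 + 4 = 27
L_max = max([3.7, 9.7, 7.7, 1.9, 4.0]) = 9.7
S (sum of others) = 27 - 9.7 = 17.3
min_reach = max(0, 9.7 - 17.3) = max(0, -7.6) = 0

Answer: 0.0000 27.0000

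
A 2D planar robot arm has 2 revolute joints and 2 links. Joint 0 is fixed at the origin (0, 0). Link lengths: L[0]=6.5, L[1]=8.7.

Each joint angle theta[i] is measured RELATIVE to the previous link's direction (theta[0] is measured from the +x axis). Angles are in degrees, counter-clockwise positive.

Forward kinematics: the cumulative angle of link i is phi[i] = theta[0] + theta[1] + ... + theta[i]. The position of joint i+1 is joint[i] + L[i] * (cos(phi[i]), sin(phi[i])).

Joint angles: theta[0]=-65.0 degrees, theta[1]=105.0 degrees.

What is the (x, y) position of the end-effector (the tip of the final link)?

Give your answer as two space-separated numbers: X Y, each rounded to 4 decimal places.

joint[0] = (0.0000, 0.0000)  (base)
link 0: phi[0] = -65 = -65 deg
  cos(-65 deg) = 0.4226, sin(-65 deg) = -0.9063
  joint[1] = (0.0000, 0.0000) + 6.5 * (0.4226, -0.9063) = (0.0000 + 2.7470, 0.0000 + -5.8910) = (2.7470, -5.8910)
link 1: phi[1] = -65 + 105 = 40 deg
  cos(40 deg) = 0.7660, sin(40 deg) = 0.6428
  joint[2] = (2.7470, -5.8910) + 8.7 * (0.7660, 0.6428) = (2.7470 + 6.6646, -5.8910 + 5.5923) = (9.4116, -0.2987)
End effector: (9.4116, -0.2987)

Answer: 9.4116 -0.2987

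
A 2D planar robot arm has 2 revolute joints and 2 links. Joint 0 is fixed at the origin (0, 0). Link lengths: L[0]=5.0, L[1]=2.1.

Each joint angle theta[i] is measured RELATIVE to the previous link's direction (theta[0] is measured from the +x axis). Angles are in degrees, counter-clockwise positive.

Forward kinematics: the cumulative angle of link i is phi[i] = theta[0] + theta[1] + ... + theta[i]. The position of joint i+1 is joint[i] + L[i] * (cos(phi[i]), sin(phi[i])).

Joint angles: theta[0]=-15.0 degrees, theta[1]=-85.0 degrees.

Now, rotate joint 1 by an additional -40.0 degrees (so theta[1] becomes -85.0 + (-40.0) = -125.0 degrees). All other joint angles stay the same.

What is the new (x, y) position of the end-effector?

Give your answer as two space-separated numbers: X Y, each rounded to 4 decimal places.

joint[0] = (0.0000, 0.0000)  (base)
link 0: phi[0] = -15 = -15 deg
  cos(-15 deg) = 0.9659, sin(-15 deg) = -0.2588
  joint[1] = (0.0000, 0.0000) + 5 * (0.9659, -0.2588) = (0.0000 + 4.8296, 0.0000 + -1.2941) = (4.8296, -1.2941)
link 1: phi[1] = -15 + -125 = -140 deg
  cos(-140 deg) = -0.7660, sin(-140 deg) = -0.6428
  joint[2] = (4.8296, -1.2941) + 2.1 * (-0.7660, -0.6428) = (4.8296 + -1.6087, -1.2941 + -1.3499) = (3.2209, -2.6439)
End effector: (3.2209, -2.6439)

Answer: 3.2209 -2.6439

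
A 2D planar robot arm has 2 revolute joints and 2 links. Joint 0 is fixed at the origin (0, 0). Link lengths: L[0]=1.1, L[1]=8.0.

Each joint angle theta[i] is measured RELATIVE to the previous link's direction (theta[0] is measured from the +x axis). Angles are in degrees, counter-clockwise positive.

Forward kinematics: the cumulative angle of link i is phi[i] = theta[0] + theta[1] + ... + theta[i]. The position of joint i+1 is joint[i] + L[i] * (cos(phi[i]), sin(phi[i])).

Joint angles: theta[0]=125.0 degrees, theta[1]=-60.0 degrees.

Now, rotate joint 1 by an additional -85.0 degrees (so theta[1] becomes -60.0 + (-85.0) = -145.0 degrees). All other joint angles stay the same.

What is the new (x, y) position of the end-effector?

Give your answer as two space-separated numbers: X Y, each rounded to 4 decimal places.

joint[0] = (0.0000, 0.0000)  (base)
link 0: phi[0] = 125 = 125 deg
  cos(125 deg) = -0.5736, sin(125 deg) = 0.8192
  joint[1] = (0.0000, 0.0000) + 1.1 * (-0.5736, 0.8192) = (0.0000 + -0.6309, 0.0000 + 0.9011) = (-0.6309, 0.9011)
link 1: phi[1] = 125 + -145 = -20 deg
  cos(-20 deg) = 0.9397, sin(-20 deg) = -0.3420
  joint[2] = (-0.6309, 0.9011) + 8 * (0.9397, -0.3420) = (-0.6309 + 7.5175, 0.9011 + -2.7362) = (6.8866, -1.8351)
End effector: (6.8866, -1.8351)

Answer: 6.8866 -1.8351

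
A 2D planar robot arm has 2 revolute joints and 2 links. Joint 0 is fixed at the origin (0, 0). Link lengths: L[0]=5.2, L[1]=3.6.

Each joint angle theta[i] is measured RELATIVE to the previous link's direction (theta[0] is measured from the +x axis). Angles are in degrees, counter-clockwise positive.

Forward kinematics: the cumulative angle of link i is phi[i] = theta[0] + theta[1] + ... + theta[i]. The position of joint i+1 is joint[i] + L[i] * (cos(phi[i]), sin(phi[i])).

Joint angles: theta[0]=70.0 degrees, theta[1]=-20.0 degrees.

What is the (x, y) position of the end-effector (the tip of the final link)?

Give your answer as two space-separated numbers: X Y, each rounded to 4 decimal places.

Answer: 4.0925 7.6442

Derivation:
joint[0] = (0.0000, 0.0000)  (base)
link 0: phi[0] = 70 = 70 deg
  cos(70 deg) = 0.3420, sin(70 deg) = 0.9397
  joint[1] = (0.0000, 0.0000) + 5.2 * (0.3420, 0.9397) = (0.0000 + 1.7785, 0.0000 + 4.8864) = (1.7785, 4.8864)
link 1: phi[1] = 70 + -20 = 50 deg
  cos(50 deg) = 0.6428, sin(50 deg) = 0.7660
  joint[2] = (1.7785, 4.8864) + 3.6 * (0.6428, 0.7660) = (1.7785 + 2.3140, 4.8864 + 2.7578) = (4.0925, 7.6442)
End effector: (4.0925, 7.6442)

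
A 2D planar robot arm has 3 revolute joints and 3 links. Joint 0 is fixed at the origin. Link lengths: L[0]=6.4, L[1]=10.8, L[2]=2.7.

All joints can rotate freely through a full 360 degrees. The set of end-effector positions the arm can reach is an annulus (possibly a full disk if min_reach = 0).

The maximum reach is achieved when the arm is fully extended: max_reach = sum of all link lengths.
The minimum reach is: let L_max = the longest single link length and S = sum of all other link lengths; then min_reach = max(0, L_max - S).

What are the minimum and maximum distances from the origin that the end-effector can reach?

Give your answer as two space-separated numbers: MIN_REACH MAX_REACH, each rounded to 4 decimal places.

Answer: 1.7000 19.9000

Derivation:
Link lengths: [6.4, 10.8, 2.7]
max_reach = 6.4 + 10.8 + 2.7 = 19.9
L_max = max([6.4, 10.8, 2.7]) = 10.8
S (sum of others) = 19.9 - 10.8 = 9.1
min_reach = max(0, 10.8 - 9.1) = max(0, 1.7) = 1.7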